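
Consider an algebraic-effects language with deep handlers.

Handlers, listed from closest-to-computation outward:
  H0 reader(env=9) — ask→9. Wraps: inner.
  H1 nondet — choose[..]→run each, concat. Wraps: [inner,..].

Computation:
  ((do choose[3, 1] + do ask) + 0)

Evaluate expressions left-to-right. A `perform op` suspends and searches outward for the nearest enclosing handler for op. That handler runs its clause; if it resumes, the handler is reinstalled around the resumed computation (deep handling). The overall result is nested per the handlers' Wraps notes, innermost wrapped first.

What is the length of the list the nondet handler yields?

Step-by-step:
choose[3, 1] @ H1
  branch[0] choose=3:
    ask @ H0 ⇒ 9
    H0 returns 12
    H1 returns [12]
  branch[1] choose=1:
    ask @ H0 ⇒ 9
    H0 returns 10
    H1 returns [10]
= [12, 10]

Answer: 2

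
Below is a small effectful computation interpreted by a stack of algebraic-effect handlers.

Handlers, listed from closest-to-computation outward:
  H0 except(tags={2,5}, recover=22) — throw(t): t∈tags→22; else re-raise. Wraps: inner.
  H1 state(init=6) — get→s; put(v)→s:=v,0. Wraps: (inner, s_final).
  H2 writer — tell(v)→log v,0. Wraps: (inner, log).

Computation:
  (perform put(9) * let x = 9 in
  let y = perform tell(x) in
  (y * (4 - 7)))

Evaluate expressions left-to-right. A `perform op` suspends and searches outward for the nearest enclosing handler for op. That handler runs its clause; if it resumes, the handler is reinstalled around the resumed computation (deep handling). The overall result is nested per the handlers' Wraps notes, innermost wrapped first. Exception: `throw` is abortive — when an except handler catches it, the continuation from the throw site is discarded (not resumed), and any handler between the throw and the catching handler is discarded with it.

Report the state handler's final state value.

Answer: 9

Step-by-step:
put(9) @ H1 ⇒ s:=9
tell(9) @ H2 ⇒ log+=9
H0 returns 0
H1 returns (0, 9)
H2 returns ((0, 9), (9))
= ((0, 9), (9))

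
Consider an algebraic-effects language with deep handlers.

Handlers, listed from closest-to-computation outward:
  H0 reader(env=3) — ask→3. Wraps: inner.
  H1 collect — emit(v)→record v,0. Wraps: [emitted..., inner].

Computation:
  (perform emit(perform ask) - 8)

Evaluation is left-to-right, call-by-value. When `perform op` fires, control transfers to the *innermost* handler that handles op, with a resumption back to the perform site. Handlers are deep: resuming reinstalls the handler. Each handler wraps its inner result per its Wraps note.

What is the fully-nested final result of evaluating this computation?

Answer: [3, -8]

Step-by-step:
ask @ H0 ⇒ 3
emit(3) @ H1 ⇒ out+=3
H0 returns -8
H1 returns [3, -8]
= [3, -8]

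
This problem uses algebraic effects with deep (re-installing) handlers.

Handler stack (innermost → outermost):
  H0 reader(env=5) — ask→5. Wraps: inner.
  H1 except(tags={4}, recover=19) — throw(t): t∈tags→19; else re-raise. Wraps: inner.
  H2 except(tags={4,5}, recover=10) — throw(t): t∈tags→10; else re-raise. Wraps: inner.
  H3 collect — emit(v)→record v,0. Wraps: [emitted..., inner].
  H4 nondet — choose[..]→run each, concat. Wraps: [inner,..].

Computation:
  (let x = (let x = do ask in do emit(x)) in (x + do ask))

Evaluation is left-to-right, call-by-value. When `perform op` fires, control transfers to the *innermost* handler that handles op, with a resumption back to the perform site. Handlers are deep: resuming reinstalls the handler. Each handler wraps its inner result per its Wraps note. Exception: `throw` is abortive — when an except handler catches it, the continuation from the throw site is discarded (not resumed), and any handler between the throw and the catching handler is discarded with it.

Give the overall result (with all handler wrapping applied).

Answer: [[5, 5]]

Evaluation trace:
ask @ H0 ⇒ 5
emit(5) @ H3 ⇒ out+=5
ask @ H0 ⇒ 5
H0 returns 5
H1 returns 5
H2 returns 5
H3 returns [5, 5]
H4 returns [[5, 5]]
= [[5, 5]]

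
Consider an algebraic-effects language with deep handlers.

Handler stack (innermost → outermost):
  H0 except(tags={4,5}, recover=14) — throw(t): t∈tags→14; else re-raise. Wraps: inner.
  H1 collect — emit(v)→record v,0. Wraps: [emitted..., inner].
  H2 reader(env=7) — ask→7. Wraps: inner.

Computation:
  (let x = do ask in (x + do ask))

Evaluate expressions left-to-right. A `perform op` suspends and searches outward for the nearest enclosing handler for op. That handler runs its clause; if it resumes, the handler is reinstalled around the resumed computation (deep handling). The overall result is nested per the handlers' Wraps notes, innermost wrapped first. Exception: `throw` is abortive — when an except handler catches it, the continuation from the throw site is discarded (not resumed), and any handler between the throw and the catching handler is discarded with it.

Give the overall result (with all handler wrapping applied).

Answer: [14]

Evaluation trace:
ask @ H2 ⇒ 7
ask @ H2 ⇒ 7
H0 returns 14
H1 returns [14]
H2 returns [14]
= [14]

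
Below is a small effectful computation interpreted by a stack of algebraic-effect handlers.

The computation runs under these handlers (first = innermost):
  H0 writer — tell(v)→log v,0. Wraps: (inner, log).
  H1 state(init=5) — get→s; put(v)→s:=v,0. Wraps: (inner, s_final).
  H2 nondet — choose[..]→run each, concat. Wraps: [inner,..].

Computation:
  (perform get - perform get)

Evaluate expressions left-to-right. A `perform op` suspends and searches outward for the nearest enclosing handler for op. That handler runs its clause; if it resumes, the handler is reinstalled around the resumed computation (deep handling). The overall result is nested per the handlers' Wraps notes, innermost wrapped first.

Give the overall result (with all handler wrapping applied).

Step-by-step:
get @ H1 ⇒ 5
get @ H1 ⇒ 5
H0 returns (0, ())
H1 returns ((0, ()), 5)
H2 returns [((0, ()), 5)]
= [((0, ()), 5)]

Answer: [((0, ()), 5)]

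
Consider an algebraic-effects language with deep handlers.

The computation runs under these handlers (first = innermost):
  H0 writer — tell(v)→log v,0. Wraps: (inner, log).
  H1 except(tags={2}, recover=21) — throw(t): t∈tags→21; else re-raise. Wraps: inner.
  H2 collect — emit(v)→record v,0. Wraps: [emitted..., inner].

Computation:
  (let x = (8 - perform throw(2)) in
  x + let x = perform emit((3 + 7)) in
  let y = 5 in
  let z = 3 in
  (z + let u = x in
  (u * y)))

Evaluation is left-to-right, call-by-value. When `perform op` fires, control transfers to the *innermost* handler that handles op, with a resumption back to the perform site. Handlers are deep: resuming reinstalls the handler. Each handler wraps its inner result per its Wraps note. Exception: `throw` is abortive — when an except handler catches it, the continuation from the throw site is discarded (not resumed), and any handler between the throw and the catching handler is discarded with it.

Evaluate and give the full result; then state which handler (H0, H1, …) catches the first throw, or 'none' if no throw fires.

Evaluation trace:
throw(2) @ H1 caught ⇒ 21
H2 returns [21]
= [21]

Answer: [21] ; first throw caught by: H1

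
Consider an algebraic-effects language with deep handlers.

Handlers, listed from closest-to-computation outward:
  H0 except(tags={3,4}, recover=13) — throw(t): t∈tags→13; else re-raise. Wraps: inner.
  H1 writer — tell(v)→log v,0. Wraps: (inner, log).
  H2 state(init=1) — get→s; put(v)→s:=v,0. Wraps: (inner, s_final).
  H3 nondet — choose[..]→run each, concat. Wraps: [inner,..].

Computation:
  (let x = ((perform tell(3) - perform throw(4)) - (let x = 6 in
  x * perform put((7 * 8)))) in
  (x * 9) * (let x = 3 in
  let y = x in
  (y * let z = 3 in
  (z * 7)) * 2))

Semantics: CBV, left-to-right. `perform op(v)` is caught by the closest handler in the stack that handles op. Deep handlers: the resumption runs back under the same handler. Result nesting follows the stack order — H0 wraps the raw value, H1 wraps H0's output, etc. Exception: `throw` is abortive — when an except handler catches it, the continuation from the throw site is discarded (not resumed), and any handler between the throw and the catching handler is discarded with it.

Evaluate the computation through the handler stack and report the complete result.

Evaluation trace:
tell(3) @ H1 ⇒ log+=3
throw(4) @ H0 caught ⇒ 13
H1 returns (13, (3))
H2 returns ((13, (3)), 1)
H3 returns [((13, (3)), 1)]
= [((13, (3)), 1)]

Answer: [((13, (3)), 1)]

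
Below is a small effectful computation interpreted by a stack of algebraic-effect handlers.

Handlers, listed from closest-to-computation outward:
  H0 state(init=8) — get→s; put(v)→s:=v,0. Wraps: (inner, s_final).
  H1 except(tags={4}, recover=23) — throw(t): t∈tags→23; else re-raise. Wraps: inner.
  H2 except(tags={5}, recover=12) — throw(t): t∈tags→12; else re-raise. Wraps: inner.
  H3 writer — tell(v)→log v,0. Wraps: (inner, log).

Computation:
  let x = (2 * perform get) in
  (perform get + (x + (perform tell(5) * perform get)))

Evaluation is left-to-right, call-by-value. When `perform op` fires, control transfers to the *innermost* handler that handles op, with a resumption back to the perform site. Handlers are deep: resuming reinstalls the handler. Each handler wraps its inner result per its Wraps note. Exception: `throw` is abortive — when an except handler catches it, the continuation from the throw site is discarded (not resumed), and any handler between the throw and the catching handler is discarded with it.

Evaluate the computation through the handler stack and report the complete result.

Answer: ((24, 8), (5))

Working:
get @ H0 ⇒ 8
get @ H0 ⇒ 8
tell(5) @ H3 ⇒ log+=5
get @ H0 ⇒ 8
H0 returns (24, 8)
H1 returns (24, 8)
H2 returns (24, 8)
H3 returns ((24, 8), (5))
= ((24, 8), (5))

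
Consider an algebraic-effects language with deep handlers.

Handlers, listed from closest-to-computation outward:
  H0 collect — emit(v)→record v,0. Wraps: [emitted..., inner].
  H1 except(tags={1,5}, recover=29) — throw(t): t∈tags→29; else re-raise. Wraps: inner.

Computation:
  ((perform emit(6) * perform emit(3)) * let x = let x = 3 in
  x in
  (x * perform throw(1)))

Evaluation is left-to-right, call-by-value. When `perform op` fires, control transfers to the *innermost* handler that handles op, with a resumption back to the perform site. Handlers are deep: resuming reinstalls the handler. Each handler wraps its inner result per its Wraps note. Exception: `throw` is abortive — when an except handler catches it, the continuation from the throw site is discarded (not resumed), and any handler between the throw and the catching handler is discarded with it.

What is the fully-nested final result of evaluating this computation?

Answer: 29

Step-by-step:
emit(6) @ H0 ⇒ out+=6
emit(3) @ H0 ⇒ out+=3
throw(1) @ H1 caught ⇒ 29
= 29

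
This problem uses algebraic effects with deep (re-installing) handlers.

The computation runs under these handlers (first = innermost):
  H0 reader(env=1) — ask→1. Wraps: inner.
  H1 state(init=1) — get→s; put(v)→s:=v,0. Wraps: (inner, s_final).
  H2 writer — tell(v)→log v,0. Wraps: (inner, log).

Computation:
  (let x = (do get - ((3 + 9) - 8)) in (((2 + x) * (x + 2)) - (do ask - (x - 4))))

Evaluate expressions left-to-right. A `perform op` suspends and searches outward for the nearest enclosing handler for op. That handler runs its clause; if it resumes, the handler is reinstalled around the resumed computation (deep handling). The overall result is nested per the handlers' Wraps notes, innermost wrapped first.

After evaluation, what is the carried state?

Evaluation trace:
get @ H1 ⇒ 1
ask @ H0 ⇒ 1
H0 returns -7
H1 returns (-7, 1)
H2 returns ((-7, 1), ())
= ((-7, 1), ())

Answer: 1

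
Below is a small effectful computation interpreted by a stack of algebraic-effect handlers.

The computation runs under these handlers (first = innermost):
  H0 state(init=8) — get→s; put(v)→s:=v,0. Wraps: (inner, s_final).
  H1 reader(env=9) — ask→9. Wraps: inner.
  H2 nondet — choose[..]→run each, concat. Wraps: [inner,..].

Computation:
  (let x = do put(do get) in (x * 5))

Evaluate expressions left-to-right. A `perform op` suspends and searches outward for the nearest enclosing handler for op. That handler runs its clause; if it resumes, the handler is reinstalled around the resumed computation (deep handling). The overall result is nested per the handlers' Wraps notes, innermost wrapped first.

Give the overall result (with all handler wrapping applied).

Answer: [(0, 8)]

Evaluation trace:
get @ H0 ⇒ 8
put(8) @ H0 ⇒ s:=8
H0 returns (0, 8)
H1 returns (0, 8)
H2 returns [(0, 8)]
= [(0, 8)]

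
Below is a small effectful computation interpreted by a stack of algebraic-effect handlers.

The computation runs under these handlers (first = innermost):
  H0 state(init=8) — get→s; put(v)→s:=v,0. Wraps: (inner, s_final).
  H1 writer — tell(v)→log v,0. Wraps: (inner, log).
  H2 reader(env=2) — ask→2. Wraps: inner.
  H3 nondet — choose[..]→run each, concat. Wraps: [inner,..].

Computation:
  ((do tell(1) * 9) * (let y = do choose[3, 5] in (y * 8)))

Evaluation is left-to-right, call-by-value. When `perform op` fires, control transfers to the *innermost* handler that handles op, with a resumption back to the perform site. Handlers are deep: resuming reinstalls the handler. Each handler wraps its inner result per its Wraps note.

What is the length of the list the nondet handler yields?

Answer: 2

Evaluation trace:
tell(1) @ H1 ⇒ log+=1
choose[3, 5] @ H3
  branch[0] choose=3:
    H0 returns (0, 8)
    H1 returns ((0, 8), (1))
    H2 returns ((0, 8), (1))
    H3 returns [((0, 8), (1))]
  branch[1] choose=5:
    H0 returns (0, 8)
    H1 returns ((0, 8), (1))
    H2 returns ((0, 8), (1))
    H3 returns [((0, 8), (1))]
= [((0, 8), (1)), ((0, 8), (1))]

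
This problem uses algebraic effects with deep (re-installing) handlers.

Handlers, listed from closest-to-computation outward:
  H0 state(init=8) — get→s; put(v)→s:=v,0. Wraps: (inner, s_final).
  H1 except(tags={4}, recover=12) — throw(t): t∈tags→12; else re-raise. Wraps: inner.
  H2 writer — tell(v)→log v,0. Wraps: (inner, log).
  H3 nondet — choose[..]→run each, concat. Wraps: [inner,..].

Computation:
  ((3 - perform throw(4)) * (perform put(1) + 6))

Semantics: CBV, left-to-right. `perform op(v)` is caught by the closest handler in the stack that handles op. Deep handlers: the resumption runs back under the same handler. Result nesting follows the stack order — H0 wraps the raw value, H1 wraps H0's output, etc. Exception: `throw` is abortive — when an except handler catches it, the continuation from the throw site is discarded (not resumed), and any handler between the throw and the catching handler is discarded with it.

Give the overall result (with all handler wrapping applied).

Working:
throw(4) @ H1 caught ⇒ 12
H2 returns (12, ())
H3 returns [(12, ())]
= [(12, ())]

Answer: [(12, ())]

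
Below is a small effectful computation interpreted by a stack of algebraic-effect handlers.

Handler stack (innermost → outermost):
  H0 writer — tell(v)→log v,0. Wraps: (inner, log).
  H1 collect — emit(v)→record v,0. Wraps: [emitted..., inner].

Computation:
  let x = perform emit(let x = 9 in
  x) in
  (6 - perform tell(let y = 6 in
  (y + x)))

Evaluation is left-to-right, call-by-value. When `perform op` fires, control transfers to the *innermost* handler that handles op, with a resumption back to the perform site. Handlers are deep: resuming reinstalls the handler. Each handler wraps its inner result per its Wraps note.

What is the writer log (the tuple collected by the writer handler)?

Answer: (6)

Evaluation trace:
emit(9) @ H1 ⇒ out+=9
tell(6) @ H0 ⇒ log+=6
H0 returns (6, (6))
H1 returns [9, (6, (6))]
= [9, (6, (6))]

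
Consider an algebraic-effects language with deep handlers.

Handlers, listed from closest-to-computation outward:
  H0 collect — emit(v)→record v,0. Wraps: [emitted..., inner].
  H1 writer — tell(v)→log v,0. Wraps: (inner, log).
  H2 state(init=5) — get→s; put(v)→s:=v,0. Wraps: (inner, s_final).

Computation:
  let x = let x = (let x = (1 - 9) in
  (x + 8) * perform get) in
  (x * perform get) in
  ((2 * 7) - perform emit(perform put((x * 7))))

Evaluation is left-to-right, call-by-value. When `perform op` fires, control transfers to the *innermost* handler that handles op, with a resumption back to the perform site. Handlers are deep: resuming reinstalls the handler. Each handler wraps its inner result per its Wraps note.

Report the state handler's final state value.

Evaluation trace:
get @ H2 ⇒ 5
get @ H2 ⇒ 5
put(0) @ H2 ⇒ s:=0
emit(0) @ H0 ⇒ out+=0
H0 returns [0, 14]
H1 returns ([0, 14], ())
H2 returns (([0, 14], ()), 0)
= (([0, 14], ()), 0)

Answer: 0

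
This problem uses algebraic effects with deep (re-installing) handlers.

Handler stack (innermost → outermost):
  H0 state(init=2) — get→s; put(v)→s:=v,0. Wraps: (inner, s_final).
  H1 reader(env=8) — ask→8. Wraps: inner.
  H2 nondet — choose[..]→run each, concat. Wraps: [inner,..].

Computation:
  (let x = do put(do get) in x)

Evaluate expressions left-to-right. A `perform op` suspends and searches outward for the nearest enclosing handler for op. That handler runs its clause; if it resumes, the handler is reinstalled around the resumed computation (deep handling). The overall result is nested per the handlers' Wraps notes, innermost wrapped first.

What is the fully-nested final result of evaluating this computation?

Step-by-step:
get @ H0 ⇒ 2
put(2) @ H0 ⇒ s:=2
H0 returns (0, 2)
H1 returns (0, 2)
H2 returns [(0, 2)]
= [(0, 2)]

Answer: [(0, 2)]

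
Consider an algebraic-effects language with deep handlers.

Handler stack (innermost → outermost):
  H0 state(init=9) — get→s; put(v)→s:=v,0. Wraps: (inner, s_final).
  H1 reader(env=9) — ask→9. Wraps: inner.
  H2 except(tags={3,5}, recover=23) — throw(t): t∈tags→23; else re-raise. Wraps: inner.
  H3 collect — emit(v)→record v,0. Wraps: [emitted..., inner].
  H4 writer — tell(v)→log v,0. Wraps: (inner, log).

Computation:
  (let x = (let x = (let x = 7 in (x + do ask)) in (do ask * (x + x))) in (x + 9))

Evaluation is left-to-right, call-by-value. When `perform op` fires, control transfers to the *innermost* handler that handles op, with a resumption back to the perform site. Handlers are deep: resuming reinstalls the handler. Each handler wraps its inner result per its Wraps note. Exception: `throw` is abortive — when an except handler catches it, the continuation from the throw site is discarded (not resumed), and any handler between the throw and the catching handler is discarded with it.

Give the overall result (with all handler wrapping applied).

Evaluation trace:
ask @ H1 ⇒ 9
ask @ H1 ⇒ 9
H0 returns (297, 9)
H1 returns (297, 9)
H2 returns (297, 9)
H3 returns [(297, 9)]
H4 returns ([(297, 9)], ())
= ([(297, 9)], ())

Answer: ([(297, 9)], ())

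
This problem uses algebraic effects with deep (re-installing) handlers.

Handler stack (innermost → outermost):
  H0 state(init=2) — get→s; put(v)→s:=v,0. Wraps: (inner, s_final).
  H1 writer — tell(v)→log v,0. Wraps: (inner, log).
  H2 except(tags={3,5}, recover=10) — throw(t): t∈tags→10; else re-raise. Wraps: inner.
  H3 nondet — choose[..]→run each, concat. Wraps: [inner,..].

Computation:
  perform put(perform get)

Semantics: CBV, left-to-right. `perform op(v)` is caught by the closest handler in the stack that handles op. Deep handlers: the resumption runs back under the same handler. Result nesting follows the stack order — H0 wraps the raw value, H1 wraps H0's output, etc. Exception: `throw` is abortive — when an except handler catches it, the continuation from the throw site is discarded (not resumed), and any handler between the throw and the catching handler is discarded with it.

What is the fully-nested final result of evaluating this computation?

Answer: [((0, 2), ())]

Evaluation trace:
get @ H0 ⇒ 2
put(2) @ H0 ⇒ s:=2
H0 returns (0, 2)
H1 returns ((0, 2), ())
H2 returns ((0, 2), ())
H3 returns [((0, 2), ())]
= [((0, 2), ())]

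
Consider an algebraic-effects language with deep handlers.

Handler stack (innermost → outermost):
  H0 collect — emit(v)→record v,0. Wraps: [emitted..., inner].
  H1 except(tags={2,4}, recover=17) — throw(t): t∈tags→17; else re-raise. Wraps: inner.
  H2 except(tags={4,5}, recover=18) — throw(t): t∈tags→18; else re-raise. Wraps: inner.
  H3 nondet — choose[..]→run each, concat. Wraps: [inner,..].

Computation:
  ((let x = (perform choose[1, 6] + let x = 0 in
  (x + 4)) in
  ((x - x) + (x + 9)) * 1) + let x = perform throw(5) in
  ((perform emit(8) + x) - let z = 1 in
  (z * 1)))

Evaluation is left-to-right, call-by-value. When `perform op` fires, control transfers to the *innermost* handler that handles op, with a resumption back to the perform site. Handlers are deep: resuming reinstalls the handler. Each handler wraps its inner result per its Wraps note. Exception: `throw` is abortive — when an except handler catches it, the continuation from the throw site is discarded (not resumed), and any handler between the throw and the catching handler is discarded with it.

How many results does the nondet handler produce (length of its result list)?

Working:
choose[1, 6] @ H3
  branch[0] choose=1:
    throw(5) @ H1 re-raised
    throw(5) @ H2 caught ⇒ 18
    H3 returns [18]
  branch[1] choose=6:
    throw(5) @ H1 re-raised
    throw(5) @ H2 caught ⇒ 18
    H3 returns [18]
= [18, 18]

Answer: 2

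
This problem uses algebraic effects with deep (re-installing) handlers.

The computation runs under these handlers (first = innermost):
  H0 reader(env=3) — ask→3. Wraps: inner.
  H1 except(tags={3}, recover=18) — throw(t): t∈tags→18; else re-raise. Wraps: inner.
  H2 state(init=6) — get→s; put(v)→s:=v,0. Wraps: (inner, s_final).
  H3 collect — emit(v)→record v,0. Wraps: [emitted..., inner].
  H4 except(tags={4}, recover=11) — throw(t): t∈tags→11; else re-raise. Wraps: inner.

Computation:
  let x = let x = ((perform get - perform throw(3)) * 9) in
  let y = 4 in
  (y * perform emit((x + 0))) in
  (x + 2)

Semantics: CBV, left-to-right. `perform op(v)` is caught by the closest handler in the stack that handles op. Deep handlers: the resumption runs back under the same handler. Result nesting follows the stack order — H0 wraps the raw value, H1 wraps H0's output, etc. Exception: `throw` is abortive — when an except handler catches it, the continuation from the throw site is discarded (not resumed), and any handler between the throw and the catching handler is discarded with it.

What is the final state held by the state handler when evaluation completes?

Step-by-step:
get @ H2 ⇒ 6
throw(3) @ H1 caught ⇒ 18
H2 returns (18, 6)
H3 returns [(18, 6)]
H4 returns [(18, 6)]
= [(18, 6)]

Answer: 6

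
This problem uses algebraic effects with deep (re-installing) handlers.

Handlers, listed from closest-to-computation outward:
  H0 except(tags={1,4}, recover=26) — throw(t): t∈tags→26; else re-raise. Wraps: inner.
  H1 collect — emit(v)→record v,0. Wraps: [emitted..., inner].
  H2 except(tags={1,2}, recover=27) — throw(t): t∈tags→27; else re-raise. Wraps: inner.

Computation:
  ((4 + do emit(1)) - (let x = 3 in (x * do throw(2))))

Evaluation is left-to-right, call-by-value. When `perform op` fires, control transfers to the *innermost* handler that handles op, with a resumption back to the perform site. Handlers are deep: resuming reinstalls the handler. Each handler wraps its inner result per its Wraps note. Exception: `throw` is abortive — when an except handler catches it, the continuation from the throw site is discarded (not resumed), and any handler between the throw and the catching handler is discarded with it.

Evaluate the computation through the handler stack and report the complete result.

Answer: 27

Evaluation trace:
emit(1) @ H1 ⇒ out+=1
throw(2) @ H0 re-raised
throw(2) @ H2 caught ⇒ 27
= 27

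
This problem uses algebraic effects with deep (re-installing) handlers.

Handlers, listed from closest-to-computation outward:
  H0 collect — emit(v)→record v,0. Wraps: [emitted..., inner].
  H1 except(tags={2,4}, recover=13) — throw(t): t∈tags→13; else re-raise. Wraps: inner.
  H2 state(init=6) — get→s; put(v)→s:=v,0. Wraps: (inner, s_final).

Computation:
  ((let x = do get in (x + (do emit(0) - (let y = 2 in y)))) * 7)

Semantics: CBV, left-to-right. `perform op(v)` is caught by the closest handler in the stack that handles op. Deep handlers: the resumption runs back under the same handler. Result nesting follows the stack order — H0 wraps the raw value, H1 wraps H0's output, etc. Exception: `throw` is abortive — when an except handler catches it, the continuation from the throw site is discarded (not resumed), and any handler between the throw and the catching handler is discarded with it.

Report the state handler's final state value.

Answer: 6

Working:
get @ H2 ⇒ 6
emit(0) @ H0 ⇒ out+=0
H0 returns [0, 28]
H1 returns [0, 28]
H2 returns ([0, 28], 6)
= ([0, 28], 6)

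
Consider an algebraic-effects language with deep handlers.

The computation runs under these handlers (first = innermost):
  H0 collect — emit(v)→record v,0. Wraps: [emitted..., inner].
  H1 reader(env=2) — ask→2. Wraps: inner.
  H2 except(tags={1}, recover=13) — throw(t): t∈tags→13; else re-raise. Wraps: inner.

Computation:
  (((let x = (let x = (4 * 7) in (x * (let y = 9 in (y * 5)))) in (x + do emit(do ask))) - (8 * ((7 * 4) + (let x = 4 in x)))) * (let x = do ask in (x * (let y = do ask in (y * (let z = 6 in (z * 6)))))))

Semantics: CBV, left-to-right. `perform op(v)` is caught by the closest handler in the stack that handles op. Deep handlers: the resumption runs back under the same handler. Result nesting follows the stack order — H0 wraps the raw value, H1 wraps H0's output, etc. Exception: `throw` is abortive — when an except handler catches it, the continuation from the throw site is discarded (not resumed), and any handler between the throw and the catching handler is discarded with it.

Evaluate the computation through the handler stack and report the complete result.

Step-by-step:
ask @ H1 ⇒ 2
emit(2) @ H0 ⇒ out+=2
ask @ H1 ⇒ 2
ask @ H1 ⇒ 2
H0 returns [2, 144576]
H1 returns [2, 144576]
H2 returns [2, 144576]
= [2, 144576]

Answer: [2, 144576]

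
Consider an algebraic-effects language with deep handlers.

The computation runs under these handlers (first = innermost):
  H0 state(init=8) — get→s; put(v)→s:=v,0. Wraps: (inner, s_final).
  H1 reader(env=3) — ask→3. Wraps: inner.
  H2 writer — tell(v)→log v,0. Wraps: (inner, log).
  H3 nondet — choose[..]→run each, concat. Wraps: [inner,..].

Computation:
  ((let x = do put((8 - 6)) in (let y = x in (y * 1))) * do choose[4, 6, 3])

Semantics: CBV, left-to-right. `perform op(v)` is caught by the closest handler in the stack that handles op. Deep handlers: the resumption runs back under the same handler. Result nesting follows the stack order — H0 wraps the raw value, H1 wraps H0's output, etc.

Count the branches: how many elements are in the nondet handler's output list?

Step-by-step:
put(2) @ H0 ⇒ s:=2
choose[4, 6, 3] @ H3
  branch[0] choose=4:
    H0 returns (0, 2)
    H1 returns (0, 2)
    H2 returns ((0, 2), ())
    H3 returns [((0, 2), ())]
  branch[1] choose=6:
    H0 returns (0, 2)
    H1 returns (0, 2)
    H2 returns ((0, 2), ())
    H3 returns [((0, 2), ())]
  branch[2] choose=3:
    H0 returns (0, 2)
    H1 returns (0, 2)
    H2 returns ((0, 2), ())
    H3 returns [((0, 2), ())]
= [((0, 2), ()), ((0, 2), ()), ((0, 2), ())]

Answer: 3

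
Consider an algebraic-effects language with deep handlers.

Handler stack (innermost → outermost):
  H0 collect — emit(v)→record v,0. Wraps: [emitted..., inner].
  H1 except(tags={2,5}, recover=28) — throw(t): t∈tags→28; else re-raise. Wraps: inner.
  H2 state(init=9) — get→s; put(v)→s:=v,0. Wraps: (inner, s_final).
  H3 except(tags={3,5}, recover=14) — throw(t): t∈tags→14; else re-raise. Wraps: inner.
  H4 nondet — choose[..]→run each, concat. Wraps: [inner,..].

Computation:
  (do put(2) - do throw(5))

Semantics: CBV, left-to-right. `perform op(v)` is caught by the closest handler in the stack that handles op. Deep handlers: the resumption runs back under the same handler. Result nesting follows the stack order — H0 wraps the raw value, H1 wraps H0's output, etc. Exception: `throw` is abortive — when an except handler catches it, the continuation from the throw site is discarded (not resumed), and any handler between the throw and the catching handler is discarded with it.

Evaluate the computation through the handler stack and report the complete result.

Working:
put(2) @ H2 ⇒ s:=2
throw(5) @ H1 caught ⇒ 28
H2 returns (28, 2)
H3 returns (28, 2)
H4 returns [(28, 2)]
= [(28, 2)]

Answer: [(28, 2)]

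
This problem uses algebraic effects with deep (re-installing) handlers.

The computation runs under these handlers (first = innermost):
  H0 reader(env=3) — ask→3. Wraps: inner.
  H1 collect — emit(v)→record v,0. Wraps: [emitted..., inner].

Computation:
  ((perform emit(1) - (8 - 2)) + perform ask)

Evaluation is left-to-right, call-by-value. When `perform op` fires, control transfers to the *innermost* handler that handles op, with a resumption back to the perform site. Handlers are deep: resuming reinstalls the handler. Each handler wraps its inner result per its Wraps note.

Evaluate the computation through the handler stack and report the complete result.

Evaluation trace:
emit(1) @ H1 ⇒ out+=1
ask @ H0 ⇒ 3
H0 returns -3
H1 returns [1, -3]
= [1, -3]

Answer: [1, -3]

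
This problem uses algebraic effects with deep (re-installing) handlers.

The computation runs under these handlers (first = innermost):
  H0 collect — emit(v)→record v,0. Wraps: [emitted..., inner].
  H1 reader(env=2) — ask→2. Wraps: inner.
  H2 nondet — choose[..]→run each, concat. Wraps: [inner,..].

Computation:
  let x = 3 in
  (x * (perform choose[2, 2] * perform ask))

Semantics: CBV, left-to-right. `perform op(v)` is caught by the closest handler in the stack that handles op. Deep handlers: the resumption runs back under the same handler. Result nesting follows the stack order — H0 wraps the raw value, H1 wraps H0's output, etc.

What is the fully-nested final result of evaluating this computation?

Evaluation trace:
choose[2, 2] @ H2
  branch[0] choose=2:
    ask @ H1 ⇒ 2
    H0 returns [12]
    H1 returns [12]
    H2 returns [[12]]
  branch[1] choose=2:
    ask @ H1 ⇒ 2
    H0 returns [12]
    H1 returns [12]
    H2 returns [[12]]
= [[12], [12]]

Answer: [[12], [12]]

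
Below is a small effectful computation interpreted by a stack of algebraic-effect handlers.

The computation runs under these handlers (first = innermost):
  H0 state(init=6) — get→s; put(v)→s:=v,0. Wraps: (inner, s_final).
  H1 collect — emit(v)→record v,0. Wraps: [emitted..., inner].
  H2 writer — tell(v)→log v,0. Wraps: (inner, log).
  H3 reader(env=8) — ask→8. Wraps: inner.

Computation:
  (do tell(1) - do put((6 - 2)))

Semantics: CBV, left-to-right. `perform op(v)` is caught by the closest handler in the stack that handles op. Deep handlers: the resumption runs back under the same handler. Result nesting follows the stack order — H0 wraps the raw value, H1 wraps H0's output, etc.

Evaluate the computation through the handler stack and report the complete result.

Working:
tell(1) @ H2 ⇒ log+=1
put(4) @ H0 ⇒ s:=4
H0 returns (0, 4)
H1 returns [(0, 4)]
H2 returns ([(0, 4)], (1))
H3 returns ([(0, 4)], (1))
= ([(0, 4)], (1))

Answer: ([(0, 4)], (1))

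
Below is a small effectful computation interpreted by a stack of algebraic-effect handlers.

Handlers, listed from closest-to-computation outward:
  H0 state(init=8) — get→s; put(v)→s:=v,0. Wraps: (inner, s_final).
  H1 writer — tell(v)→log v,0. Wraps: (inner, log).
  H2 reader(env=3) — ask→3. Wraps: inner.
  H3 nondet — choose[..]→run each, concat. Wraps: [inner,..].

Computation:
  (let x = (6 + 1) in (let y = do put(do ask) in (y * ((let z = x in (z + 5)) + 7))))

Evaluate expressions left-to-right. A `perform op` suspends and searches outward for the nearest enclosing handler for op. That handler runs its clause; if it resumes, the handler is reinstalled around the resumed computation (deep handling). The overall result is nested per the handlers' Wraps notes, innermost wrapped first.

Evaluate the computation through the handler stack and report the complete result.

Answer: [((0, 3), ())]

Evaluation trace:
ask @ H2 ⇒ 3
put(3) @ H0 ⇒ s:=3
H0 returns (0, 3)
H1 returns ((0, 3), ())
H2 returns ((0, 3), ())
H3 returns [((0, 3), ())]
= [((0, 3), ())]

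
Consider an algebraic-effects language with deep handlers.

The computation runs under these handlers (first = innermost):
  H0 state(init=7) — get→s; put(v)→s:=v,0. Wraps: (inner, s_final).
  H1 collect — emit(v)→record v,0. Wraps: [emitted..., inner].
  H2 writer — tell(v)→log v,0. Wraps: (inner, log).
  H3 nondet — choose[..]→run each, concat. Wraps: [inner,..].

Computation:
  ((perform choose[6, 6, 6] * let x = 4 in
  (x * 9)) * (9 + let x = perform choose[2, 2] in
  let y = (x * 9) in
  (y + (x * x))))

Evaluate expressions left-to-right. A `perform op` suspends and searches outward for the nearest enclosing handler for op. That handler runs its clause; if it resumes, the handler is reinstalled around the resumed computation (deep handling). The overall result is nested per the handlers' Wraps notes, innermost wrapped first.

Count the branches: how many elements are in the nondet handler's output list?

Answer: 6

Step-by-step:
choose[6, 6, 6] @ H3
  branch[0] choose=6:
    choose[2, 2] @ H3
      branch[0] choose=2:
        H0 returns (6696, 7)
        H1 returns [(6696, 7)]
        H2 returns ([(6696, 7)], ())
        H3 returns [([(6696, 7)], ())]
      branch[1] choose=2:
        H0 returns (6696, 7)
        H1 returns [(6696, 7)]
        H2 returns ([(6696, 7)], ())
        H3 returns [([(6696, 7)], ())]
  branch[1] choose=6:
    choose[2, 2] @ H3
      branch[0] choose=2:
        H0 returns (6696, 7)
        H1 returns [(6696, 7)]
        H2 returns ([(6696, 7)], ())
        H3 returns [([(6696, 7)], ())]
      branch[1] choose=2:
        H0 returns (6696, 7)
        H1 returns [(6696, 7)]
        H2 returns ([(6696, 7)], ())
        H3 returns [([(6696, 7)], ())]
  branch[2] choose=6:
    choose[2, 2] @ H3
      branch[0] choose=2:
        H0 returns (6696, 7)
        H1 returns [(6696, 7)]
        H2 returns ([(6696, 7)], ())
        H3 returns [([(6696, 7)], ())]
      branch[1] choose=2:
        H0 returns (6696, 7)
        H1 returns [(6696, 7)]
        H2 returns ([(6696, 7)], ())
        H3 returns [([(6696, 7)], ())]
= [([(6696, 7)], ()), ([(6696, 7)], ()), ([(6696, 7)], ()), ([(6696, 7)], ()), ([(6696, 7)], ()), ([(6696, 7)], ())]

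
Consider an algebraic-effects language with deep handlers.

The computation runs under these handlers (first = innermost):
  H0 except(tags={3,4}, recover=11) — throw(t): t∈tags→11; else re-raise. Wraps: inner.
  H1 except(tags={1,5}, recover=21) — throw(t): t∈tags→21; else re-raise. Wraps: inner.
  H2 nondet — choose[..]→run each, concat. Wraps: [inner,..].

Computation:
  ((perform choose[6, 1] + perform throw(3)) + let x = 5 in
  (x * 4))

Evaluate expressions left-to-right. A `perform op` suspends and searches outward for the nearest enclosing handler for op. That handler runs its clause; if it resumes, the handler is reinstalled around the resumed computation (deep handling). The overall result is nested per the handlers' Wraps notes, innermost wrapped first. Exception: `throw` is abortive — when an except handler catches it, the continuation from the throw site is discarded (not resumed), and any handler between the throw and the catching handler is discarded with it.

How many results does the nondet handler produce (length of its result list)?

Answer: 2

Step-by-step:
choose[6, 1] @ H2
  branch[0] choose=6:
    throw(3) @ H0 caught ⇒ 11
    H1 returns 11
    H2 returns [11]
  branch[1] choose=1:
    throw(3) @ H0 caught ⇒ 11
    H1 returns 11
    H2 returns [11]
= [11, 11]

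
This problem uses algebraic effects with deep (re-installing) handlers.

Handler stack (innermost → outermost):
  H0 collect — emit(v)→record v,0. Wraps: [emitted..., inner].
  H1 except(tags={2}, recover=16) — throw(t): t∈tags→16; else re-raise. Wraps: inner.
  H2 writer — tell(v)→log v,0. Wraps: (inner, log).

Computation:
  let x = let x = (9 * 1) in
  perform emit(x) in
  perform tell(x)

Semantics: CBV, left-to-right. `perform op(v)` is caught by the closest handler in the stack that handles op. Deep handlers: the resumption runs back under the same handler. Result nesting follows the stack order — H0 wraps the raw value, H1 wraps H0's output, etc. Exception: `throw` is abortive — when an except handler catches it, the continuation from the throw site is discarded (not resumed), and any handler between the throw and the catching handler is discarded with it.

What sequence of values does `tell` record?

Answer: (0)

Evaluation trace:
emit(9) @ H0 ⇒ out+=9
tell(0) @ H2 ⇒ log+=0
H0 returns [9, 0]
H1 returns [9, 0]
H2 returns ([9, 0], (0))
= ([9, 0], (0))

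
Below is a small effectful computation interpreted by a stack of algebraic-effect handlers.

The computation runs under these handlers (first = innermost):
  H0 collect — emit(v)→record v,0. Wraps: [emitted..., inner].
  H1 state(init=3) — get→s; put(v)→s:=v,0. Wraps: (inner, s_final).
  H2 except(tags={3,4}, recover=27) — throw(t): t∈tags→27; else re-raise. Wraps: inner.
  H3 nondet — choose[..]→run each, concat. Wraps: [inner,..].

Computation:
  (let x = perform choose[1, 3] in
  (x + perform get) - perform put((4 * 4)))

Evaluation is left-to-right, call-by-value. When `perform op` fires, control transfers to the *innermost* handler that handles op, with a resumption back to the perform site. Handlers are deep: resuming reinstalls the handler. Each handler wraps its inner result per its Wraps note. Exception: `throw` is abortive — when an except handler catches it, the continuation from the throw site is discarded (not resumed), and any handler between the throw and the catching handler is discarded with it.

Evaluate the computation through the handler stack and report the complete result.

Answer: [([4], 16), ([6], 16)]

Step-by-step:
choose[1, 3] @ H3
  branch[0] choose=1:
    get @ H1 ⇒ 3
    put(16) @ H1 ⇒ s:=16
    H0 returns [4]
    H1 returns ([4], 16)
    H2 returns ([4], 16)
    H3 returns [([4], 16)]
  branch[1] choose=3:
    get @ H1 ⇒ 3
    put(16) @ H1 ⇒ s:=16
    H0 returns [6]
    H1 returns ([6], 16)
    H2 returns ([6], 16)
    H3 returns [([6], 16)]
= [([4], 16), ([6], 16)]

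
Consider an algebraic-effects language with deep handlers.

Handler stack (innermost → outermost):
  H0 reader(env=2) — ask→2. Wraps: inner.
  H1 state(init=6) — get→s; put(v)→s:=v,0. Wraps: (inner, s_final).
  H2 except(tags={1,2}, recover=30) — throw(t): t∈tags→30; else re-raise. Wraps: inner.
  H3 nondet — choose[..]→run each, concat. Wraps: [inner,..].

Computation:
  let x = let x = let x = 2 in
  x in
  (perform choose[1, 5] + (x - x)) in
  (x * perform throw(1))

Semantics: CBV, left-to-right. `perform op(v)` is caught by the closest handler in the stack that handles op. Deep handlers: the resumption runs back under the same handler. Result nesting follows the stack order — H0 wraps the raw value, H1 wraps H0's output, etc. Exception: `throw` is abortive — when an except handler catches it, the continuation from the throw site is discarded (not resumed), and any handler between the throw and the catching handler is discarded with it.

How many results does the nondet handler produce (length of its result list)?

Answer: 2

Evaluation trace:
choose[1, 5] @ H3
  branch[0] choose=1:
    throw(1) @ H2 caught ⇒ 30
    H3 returns [30]
  branch[1] choose=5:
    throw(1) @ H2 caught ⇒ 30
    H3 returns [30]
= [30, 30]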